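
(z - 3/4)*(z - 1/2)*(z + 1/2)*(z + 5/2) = z^4 + 7*z^3/4 - 17*z^2/8 - 7*z/16 + 15/32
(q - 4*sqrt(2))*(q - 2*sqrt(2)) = q^2 - 6*sqrt(2)*q + 16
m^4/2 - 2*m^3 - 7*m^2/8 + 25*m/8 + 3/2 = (m/2 + 1/2)*(m - 4)*(m - 3/2)*(m + 1/2)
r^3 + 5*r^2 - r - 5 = (r - 1)*(r + 1)*(r + 5)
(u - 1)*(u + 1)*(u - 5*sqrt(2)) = u^3 - 5*sqrt(2)*u^2 - u + 5*sqrt(2)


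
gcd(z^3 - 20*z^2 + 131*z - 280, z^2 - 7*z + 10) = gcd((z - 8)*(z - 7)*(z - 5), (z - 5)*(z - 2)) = z - 5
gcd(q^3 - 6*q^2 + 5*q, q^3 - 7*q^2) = q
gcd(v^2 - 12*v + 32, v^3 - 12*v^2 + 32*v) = v^2 - 12*v + 32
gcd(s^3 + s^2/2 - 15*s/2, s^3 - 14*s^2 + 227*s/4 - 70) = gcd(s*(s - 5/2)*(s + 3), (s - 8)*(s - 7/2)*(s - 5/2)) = s - 5/2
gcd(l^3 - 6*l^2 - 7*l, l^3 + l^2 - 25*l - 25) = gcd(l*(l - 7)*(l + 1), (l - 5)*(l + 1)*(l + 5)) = l + 1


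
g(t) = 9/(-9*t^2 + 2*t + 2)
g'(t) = 9*(18*t - 2)/(-9*t^2 + 2*t + 2)^2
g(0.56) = 30.24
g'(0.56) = 821.08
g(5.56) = -0.03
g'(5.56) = 0.01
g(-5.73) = -0.03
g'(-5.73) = -0.01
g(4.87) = -0.04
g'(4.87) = 0.02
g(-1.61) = -0.37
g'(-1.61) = -0.46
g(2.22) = -0.24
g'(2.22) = 0.24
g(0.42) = 7.19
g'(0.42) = 31.90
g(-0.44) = -14.46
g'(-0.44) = -230.47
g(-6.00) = -0.03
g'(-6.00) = -0.00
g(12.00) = -0.00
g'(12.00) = 0.00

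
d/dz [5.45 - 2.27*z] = -2.27000000000000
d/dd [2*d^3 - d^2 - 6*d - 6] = 6*d^2 - 2*d - 6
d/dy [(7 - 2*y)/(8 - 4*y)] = 3/(4*(y - 2)^2)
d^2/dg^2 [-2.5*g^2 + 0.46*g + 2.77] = -5.00000000000000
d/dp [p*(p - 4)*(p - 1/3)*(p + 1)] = 4*p^3 - 10*p^2 - 6*p + 4/3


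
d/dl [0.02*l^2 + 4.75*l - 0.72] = 0.04*l + 4.75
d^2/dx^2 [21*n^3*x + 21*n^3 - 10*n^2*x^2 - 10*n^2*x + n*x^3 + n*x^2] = 2*n*(-10*n + 3*x + 1)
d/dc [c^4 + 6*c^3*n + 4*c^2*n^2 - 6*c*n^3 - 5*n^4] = 4*c^3 + 18*c^2*n + 8*c*n^2 - 6*n^3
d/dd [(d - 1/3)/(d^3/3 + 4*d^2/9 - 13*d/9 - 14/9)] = 3*(-18*d^3 - 3*d^2 + 8*d - 55)/(9*d^6 + 24*d^5 - 62*d^4 - 188*d^3 + 57*d^2 + 364*d + 196)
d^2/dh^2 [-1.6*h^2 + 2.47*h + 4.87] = -3.20000000000000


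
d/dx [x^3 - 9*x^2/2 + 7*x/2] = 3*x^2 - 9*x + 7/2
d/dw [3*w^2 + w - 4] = 6*w + 1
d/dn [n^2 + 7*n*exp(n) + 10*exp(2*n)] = 7*n*exp(n) + 2*n + 20*exp(2*n) + 7*exp(n)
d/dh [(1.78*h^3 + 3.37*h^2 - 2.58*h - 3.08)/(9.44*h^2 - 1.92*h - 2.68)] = (16.8032*h^4 - 6.8352*h^3 + 3.57359999999999*h^2 + 40.0872*h + 1.0008)/(89.1136*h^4 - 36.2496*h^3 - 46.912*h^2 + 10.2912*h + 7.1824)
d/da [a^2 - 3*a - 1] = 2*a - 3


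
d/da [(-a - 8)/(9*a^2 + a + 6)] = (-9*a^2 - a + (a + 8)*(18*a + 1) - 6)/(9*a^2 + a + 6)^2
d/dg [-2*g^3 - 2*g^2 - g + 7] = -6*g^2 - 4*g - 1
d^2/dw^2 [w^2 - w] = 2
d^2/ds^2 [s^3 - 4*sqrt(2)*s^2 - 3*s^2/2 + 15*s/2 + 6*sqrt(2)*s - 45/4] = 6*s - 8*sqrt(2) - 3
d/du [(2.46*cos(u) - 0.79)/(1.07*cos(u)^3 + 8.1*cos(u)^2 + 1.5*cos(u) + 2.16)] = (5.2644*cos(u)^3 + 17.3901*cos(u)^2 - 12.798*cos(u) - 6.4986)*sin(u)/(1.1449*cos(u)^6 + 17.334*cos(u)^5 + 68.82*cos(u)^4 + 28.9224*cos(u)^3 + 37.242*cos(u)^2 + 6.48*cos(u) + 4.6656)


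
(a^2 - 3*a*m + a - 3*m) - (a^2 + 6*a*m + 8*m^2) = -9*a*m + a - 8*m^2 - 3*m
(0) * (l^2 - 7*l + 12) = 0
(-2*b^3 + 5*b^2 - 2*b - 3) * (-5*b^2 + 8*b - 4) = 10*b^5 - 41*b^4 + 58*b^3 - 21*b^2 - 16*b + 12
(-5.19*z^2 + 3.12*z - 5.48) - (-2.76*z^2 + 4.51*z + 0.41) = -2.43*z^2 - 1.39*z - 5.89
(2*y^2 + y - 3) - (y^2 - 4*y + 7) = y^2 + 5*y - 10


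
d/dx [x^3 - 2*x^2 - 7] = x*(3*x - 4)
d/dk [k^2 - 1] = 2*k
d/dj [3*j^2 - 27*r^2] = 6*j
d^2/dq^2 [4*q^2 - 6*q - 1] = 8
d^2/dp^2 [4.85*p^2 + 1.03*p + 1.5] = 9.70000000000000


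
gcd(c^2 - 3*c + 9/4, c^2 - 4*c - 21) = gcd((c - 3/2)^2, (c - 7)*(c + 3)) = 1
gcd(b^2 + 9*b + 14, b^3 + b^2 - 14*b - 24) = b + 2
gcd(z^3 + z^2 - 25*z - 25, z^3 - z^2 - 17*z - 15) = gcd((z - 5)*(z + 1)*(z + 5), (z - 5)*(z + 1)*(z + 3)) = z^2 - 4*z - 5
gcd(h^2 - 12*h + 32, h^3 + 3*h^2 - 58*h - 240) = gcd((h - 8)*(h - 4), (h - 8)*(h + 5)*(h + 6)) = h - 8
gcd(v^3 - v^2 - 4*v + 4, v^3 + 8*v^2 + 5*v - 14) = v^2 + v - 2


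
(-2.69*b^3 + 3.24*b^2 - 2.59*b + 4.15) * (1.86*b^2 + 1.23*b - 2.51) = -5.0034*b^5 + 2.7177*b^4 + 5.9197*b^3 - 3.5991*b^2 + 11.6054*b - 10.4165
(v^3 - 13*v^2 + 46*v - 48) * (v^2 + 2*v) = v^5 - 11*v^4 + 20*v^3 + 44*v^2 - 96*v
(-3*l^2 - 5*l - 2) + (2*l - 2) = -3*l^2 - 3*l - 4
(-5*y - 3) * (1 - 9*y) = 45*y^2 + 22*y - 3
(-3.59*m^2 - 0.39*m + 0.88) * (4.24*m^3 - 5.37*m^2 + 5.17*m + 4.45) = -15.2216*m^5 + 17.6247*m^4 - 12.7348*m^3 - 22.7174*m^2 + 2.8141*m + 3.916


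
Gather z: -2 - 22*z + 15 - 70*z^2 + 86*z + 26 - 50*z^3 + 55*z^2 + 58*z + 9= -50*z^3 - 15*z^2 + 122*z + 48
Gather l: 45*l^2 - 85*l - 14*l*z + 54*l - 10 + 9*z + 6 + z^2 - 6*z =45*l^2 + l*(-14*z - 31) + z^2 + 3*z - 4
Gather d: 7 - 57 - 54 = -104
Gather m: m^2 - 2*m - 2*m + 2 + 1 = m^2 - 4*m + 3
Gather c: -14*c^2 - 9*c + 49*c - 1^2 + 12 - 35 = -14*c^2 + 40*c - 24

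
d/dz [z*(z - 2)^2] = (z - 2)*(3*z - 2)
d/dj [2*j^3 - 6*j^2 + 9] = 6*j*(j - 2)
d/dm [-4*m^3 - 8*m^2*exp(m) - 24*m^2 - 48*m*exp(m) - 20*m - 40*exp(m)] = -8*m^2*exp(m) - 12*m^2 - 64*m*exp(m) - 48*m - 88*exp(m) - 20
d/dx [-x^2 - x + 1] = -2*x - 1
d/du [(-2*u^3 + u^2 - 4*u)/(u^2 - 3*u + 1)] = (-2*u^4 + 12*u^3 - 5*u^2 + 2*u - 4)/(u^4 - 6*u^3 + 11*u^2 - 6*u + 1)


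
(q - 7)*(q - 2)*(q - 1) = q^3 - 10*q^2 + 23*q - 14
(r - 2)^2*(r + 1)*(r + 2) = r^4 - r^3 - 6*r^2 + 4*r + 8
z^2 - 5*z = z*(z - 5)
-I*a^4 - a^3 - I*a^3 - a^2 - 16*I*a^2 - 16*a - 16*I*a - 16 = (a - 4*I)*(a - I)*(a + 4*I)*(-I*a - I)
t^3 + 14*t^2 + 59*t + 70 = (t + 2)*(t + 5)*(t + 7)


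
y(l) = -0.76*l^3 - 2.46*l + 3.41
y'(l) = -2.28*l^2 - 2.46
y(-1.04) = 6.82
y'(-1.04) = -4.93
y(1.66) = -4.15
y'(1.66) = -8.74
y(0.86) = 0.81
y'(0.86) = -4.15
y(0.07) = 3.24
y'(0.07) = -2.47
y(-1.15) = 7.39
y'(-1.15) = -5.48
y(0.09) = 3.19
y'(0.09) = -2.48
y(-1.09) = 7.08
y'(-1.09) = -5.17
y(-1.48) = 9.51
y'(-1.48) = -7.45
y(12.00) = -1339.39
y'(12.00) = -330.78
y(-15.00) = 2605.31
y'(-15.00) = -515.46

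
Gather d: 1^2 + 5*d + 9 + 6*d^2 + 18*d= 6*d^2 + 23*d + 10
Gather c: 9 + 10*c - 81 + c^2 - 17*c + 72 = c^2 - 7*c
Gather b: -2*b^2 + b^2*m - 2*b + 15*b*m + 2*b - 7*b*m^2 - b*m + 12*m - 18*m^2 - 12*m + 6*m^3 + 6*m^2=b^2*(m - 2) + b*(-7*m^2 + 14*m) + 6*m^3 - 12*m^2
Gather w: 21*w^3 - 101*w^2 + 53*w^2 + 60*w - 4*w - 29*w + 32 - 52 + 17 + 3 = 21*w^3 - 48*w^2 + 27*w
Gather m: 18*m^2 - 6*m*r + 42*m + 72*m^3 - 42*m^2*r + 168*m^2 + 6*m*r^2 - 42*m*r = 72*m^3 + m^2*(186 - 42*r) + m*(6*r^2 - 48*r + 42)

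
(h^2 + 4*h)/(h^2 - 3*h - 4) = h*(h + 4)/(h^2 - 3*h - 4)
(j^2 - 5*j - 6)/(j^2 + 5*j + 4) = (j - 6)/(j + 4)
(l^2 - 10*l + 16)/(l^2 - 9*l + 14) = (l - 8)/(l - 7)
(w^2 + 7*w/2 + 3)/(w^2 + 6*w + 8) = (w + 3/2)/(w + 4)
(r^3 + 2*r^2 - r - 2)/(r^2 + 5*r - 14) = (r^3 + 2*r^2 - r - 2)/(r^2 + 5*r - 14)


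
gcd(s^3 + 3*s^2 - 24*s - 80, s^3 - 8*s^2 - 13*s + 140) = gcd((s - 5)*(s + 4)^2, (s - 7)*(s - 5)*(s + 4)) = s^2 - s - 20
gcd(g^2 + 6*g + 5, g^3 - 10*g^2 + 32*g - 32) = 1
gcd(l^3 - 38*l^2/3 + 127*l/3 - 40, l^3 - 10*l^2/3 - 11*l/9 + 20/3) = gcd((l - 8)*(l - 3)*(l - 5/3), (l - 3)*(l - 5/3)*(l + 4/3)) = l^2 - 14*l/3 + 5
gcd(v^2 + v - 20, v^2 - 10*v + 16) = 1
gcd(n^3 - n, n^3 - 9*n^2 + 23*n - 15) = n - 1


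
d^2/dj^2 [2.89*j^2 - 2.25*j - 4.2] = 5.78000000000000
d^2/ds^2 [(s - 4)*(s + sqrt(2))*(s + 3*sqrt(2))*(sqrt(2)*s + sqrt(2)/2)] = 12*sqrt(2)*s^2 - 21*sqrt(2)*s + 48*s - 56 + 8*sqrt(2)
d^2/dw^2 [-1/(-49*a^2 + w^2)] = 2*(49*a^2 + 3*w^2)/(49*a^2 - w^2)^3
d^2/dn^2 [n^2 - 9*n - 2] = 2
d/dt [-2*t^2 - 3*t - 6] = -4*t - 3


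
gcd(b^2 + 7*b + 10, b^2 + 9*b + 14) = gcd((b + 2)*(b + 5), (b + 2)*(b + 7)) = b + 2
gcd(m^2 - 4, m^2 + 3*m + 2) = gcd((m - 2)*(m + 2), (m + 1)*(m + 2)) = m + 2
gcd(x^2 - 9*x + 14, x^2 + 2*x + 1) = 1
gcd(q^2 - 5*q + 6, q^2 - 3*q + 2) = q - 2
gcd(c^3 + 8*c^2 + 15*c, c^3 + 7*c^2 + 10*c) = c^2 + 5*c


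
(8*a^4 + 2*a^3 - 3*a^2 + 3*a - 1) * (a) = 8*a^5 + 2*a^4 - 3*a^3 + 3*a^2 - a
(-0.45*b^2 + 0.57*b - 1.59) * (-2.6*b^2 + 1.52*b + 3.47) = 1.17*b^4 - 2.166*b^3 + 3.4389*b^2 - 0.4389*b - 5.5173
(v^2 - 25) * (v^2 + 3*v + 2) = v^4 + 3*v^3 - 23*v^2 - 75*v - 50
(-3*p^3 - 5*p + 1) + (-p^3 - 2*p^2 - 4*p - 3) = -4*p^3 - 2*p^2 - 9*p - 2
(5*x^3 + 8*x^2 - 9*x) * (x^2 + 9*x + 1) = 5*x^5 + 53*x^4 + 68*x^3 - 73*x^2 - 9*x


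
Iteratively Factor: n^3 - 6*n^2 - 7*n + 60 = (n - 5)*(n^2 - n - 12) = (n - 5)*(n - 4)*(n + 3)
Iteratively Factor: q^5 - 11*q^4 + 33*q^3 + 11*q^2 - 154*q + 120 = (q + 2)*(q^4 - 13*q^3 + 59*q^2 - 107*q + 60) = (q - 4)*(q + 2)*(q^3 - 9*q^2 + 23*q - 15) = (q - 4)*(q - 3)*(q + 2)*(q^2 - 6*q + 5) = (q - 4)*(q - 3)*(q - 1)*(q + 2)*(q - 5)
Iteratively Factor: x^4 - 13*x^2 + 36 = (x + 3)*(x^3 - 3*x^2 - 4*x + 12) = (x - 2)*(x + 3)*(x^2 - x - 6) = (x - 2)*(x + 2)*(x + 3)*(x - 3)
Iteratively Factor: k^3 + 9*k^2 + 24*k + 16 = (k + 1)*(k^2 + 8*k + 16) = (k + 1)*(k + 4)*(k + 4)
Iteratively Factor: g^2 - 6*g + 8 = (g - 4)*(g - 2)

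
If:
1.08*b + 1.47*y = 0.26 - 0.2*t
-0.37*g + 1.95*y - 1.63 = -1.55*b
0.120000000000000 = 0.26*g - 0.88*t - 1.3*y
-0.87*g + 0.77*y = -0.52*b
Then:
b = -8.55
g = 1.98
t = -11.38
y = 8.01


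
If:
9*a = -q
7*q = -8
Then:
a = 8/63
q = -8/7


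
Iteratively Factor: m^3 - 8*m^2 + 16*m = (m)*(m^2 - 8*m + 16) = m*(m - 4)*(m - 4)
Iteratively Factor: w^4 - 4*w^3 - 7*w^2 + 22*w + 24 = (w - 3)*(w^3 - w^2 - 10*w - 8) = (w - 3)*(w + 2)*(w^2 - 3*w - 4) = (w - 3)*(w + 1)*(w + 2)*(w - 4)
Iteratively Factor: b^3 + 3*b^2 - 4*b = (b)*(b^2 + 3*b - 4) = b*(b + 4)*(b - 1)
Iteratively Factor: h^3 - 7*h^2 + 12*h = (h - 3)*(h^2 - 4*h) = h*(h - 3)*(h - 4)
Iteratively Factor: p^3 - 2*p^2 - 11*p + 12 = (p - 4)*(p^2 + 2*p - 3) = (p - 4)*(p - 1)*(p + 3)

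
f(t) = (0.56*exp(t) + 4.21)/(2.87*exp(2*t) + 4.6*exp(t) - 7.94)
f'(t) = (0.56*exp(t) + 4.21)*(-5.74*exp(2*t) - 4.6*exp(t))/(2.87*exp(2*t) + 4.6*exp(t) - 7.94)^2 + 0.56*exp(t)/(2.87*exp(2*t) + 4.6*exp(t) - 7.94) = (-(0.56*exp(t) + 4.21)*(5.74*exp(t) + 4.6) + 1.6072*exp(2*t) + 2.576*exp(t) - 4.4464)*exp(t)/(2.87*exp(2*t) + 4.6*exp(t) - 7.94)^2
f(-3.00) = -0.55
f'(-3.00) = -0.02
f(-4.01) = -0.54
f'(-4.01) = -0.01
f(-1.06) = -0.73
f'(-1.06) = -0.31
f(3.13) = 0.01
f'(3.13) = -0.01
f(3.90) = 0.00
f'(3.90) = -0.00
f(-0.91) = -0.79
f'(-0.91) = -0.43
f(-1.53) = -0.64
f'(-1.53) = -0.14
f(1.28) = 0.14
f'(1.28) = -0.23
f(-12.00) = -0.53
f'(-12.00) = 0.00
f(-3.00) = -0.55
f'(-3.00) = -0.02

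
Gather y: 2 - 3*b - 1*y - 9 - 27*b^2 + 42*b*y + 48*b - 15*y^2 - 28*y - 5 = -27*b^2 + 45*b - 15*y^2 + y*(42*b - 29) - 12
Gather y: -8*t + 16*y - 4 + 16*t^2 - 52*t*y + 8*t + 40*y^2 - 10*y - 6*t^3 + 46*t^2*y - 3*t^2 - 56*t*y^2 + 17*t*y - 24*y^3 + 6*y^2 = -6*t^3 + 13*t^2 - 24*y^3 + y^2*(46 - 56*t) + y*(46*t^2 - 35*t + 6) - 4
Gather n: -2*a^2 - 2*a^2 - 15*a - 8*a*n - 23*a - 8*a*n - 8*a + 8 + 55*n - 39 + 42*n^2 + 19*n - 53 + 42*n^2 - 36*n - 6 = -4*a^2 - 46*a + 84*n^2 + n*(38 - 16*a) - 90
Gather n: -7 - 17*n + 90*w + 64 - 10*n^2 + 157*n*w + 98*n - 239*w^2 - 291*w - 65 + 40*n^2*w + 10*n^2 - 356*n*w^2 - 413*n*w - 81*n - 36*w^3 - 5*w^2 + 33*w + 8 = 40*n^2*w + n*(-356*w^2 - 256*w) - 36*w^3 - 244*w^2 - 168*w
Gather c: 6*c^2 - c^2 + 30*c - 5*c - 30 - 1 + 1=5*c^2 + 25*c - 30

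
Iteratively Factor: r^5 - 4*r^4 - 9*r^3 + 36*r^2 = (r + 3)*(r^4 - 7*r^3 + 12*r^2) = r*(r + 3)*(r^3 - 7*r^2 + 12*r) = r^2*(r + 3)*(r^2 - 7*r + 12) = r^2*(r - 3)*(r + 3)*(r - 4)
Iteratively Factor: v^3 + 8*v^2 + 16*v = (v + 4)*(v^2 + 4*v) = (v + 4)^2*(v)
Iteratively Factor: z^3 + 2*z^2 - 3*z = (z + 3)*(z^2 - z) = (z - 1)*(z + 3)*(z)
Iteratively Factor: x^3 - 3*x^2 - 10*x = (x + 2)*(x^2 - 5*x) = (x - 5)*(x + 2)*(x)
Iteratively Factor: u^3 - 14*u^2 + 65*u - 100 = (u - 4)*(u^2 - 10*u + 25) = (u - 5)*(u - 4)*(u - 5)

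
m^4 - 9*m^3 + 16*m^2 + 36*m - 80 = (m - 5)*(m - 4)*(m - 2)*(m + 2)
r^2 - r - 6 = (r - 3)*(r + 2)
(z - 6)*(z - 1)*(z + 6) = z^3 - z^2 - 36*z + 36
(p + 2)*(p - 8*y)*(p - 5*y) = p^3 - 13*p^2*y + 2*p^2 + 40*p*y^2 - 26*p*y + 80*y^2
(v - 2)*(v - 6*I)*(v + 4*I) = v^3 - 2*v^2 - 2*I*v^2 + 24*v + 4*I*v - 48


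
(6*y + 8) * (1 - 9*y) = -54*y^2 - 66*y + 8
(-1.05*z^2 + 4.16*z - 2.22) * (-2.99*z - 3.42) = 3.1395*z^3 - 8.8474*z^2 - 7.5894*z + 7.5924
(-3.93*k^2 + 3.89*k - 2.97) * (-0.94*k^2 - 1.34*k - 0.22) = 3.6942*k^4 + 1.6096*k^3 - 1.5562*k^2 + 3.124*k + 0.6534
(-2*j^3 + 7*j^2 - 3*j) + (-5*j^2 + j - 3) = -2*j^3 + 2*j^2 - 2*j - 3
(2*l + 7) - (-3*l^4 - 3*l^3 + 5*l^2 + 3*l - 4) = 3*l^4 + 3*l^3 - 5*l^2 - l + 11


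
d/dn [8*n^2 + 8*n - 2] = 16*n + 8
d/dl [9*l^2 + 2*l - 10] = 18*l + 2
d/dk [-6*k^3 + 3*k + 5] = 3 - 18*k^2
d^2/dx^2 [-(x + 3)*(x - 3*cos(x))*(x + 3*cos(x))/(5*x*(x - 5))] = 2*(-9*x^5*cos(2*x) + 9*x^4*sin(2*x) + 63*x^4*cos(2*x) + 9*x^3*sin(2*x) + 99*x^3*cos(2*x)/2 - 71*x^3/2 - 405*x^2*sin(2*x) - 1269*x^2*cos(2*x)/2 + 81*x^2/2 + 675*x*sin(2*x) - 405*x*cos(2*x)/2 - 405*x/2 + 675*cos(2*x)/2 + 675/2)/(5*x^3*(x^3 - 15*x^2 + 75*x - 125))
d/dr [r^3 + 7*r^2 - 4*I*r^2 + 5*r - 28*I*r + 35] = 3*r^2 + r*(14 - 8*I) + 5 - 28*I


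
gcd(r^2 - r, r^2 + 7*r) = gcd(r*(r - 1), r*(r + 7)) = r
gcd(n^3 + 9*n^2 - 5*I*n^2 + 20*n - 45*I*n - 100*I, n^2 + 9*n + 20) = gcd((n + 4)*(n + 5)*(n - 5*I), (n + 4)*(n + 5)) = n^2 + 9*n + 20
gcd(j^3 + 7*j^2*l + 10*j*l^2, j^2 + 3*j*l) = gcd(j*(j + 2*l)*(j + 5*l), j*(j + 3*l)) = j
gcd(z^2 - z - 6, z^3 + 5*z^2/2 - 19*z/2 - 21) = z^2 - z - 6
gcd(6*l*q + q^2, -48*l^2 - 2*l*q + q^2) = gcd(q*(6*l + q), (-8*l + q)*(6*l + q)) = 6*l + q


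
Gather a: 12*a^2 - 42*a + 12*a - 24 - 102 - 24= 12*a^2 - 30*a - 150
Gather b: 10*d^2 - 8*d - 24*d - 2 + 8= 10*d^2 - 32*d + 6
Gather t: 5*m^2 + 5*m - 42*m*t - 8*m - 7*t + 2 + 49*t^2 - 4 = 5*m^2 - 3*m + 49*t^2 + t*(-42*m - 7) - 2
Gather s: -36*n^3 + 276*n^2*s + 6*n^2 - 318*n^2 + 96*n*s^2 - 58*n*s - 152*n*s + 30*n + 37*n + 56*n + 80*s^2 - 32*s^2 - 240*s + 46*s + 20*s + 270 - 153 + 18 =-36*n^3 - 312*n^2 + 123*n + s^2*(96*n + 48) + s*(276*n^2 - 210*n - 174) + 135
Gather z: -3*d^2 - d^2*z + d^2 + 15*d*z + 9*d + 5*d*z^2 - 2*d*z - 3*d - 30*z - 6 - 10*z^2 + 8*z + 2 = -2*d^2 + 6*d + z^2*(5*d - 10) + z*(-d^2 + 13*d - 22) - 4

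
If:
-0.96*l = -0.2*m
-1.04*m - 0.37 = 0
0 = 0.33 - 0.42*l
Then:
No Solution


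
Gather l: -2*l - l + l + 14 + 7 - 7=14 - 2*l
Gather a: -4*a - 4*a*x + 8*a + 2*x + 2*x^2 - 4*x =a*(4 - 4*x) + 2*x^2 - 2*x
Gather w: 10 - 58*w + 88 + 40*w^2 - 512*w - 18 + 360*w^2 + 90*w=400*w^2 - 480*w + 80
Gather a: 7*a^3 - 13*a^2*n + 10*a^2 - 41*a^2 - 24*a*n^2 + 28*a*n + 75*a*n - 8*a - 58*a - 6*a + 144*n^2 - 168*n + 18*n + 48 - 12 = 7*a^3 + a^2*(-13*n - 31) + a*(-24*n^2 + 103*n - 72) + 144*n^2 - 150*n + 36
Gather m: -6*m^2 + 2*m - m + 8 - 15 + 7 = -6*m^2 + m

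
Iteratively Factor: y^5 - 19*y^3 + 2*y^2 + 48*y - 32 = (y - 1)*(y^4 + y^3 - 18*y^2 - 16*y + 32) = (y - 1)^2*(y^3 + 2*y^2 - 16*y - 32) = (y - 1)^2*(y + 2)*(y^2 - 16) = (y - 1)^2*(y + 2)*(y + 4)*(y - 4)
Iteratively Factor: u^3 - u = (u + 1)*(u^2 - u) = u*(u + 1)*(u - 1)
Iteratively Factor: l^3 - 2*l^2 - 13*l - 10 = (l - 5)*(l^2 + 3*l + 2) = (l - 5)*(l + 1)*(l + 2)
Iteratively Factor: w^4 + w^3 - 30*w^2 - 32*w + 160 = (w + 4)*(w^3 - 3*w^2 - 18*w + 40) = (w - 2)*(w + 4)*(w^2 - w - 20) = (w - 2)*(w + 4)^2*(w - 5)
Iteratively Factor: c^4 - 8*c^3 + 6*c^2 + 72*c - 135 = (c + 3)*(c^3 - 11*c^2 + 39*c - 45) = (c - 5)*(c + 3)*(c^2 - 6*c + 9) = (c - 5)*(c - 3)*(c + 3)*(c - 3)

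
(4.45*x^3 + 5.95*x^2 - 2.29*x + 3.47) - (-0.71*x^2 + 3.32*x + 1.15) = 4.45*x^3 + 6.66*x^2 - 5.61*x + 2.32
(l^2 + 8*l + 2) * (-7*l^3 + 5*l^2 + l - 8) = -7*l^5 - 51*l^4 + 27*l^3 + 10*l^2 - 62*l - 16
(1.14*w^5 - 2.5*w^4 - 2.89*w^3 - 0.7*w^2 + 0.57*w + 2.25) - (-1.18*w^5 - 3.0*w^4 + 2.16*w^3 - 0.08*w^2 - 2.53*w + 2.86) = 2.32*w^5 + 0.5*w^4 - 5.05*w^3 - 0.62*w^2 + 3.1*w - 0.61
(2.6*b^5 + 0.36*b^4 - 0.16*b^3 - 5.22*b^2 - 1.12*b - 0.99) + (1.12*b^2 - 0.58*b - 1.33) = 2.6*b^5 + 0.36*b^4 - 0.16*b^3 - 4.1*b^2 - 1.7*b - 2.32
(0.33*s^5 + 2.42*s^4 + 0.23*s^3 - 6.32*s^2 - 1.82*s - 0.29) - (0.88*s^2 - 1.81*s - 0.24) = 0.33*s^5 + 2.42*s^4 + 0.23*s^3 - 7.2*s^2 - 0.01*s - 0.05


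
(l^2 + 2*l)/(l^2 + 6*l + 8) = l/(l + 4)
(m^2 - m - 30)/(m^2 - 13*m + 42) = (m + 5)/(m - 7)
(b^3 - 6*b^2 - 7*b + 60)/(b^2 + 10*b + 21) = (b^2 - 9*b + 20)/(b + 7)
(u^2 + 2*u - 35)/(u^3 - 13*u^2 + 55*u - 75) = (u + 7)/(u^2 - 8*u + 15)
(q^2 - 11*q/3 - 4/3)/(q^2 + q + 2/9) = 3*(q - 4)/(3*q + 2)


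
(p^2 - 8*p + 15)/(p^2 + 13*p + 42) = (p^2 - 8*p + 15)/(p^2 + 13*p + 42)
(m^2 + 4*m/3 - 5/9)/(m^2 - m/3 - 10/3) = (m - 1/3)/(m - 2)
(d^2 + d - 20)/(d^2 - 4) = (d^2 + d - 20)/(d^2 - 4)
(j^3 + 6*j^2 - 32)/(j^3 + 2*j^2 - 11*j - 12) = (j^2 + 2*j - 8)/(j^2 - 2*j - 3)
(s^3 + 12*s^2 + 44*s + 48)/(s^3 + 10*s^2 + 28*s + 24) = (s + 4)/(s + 2)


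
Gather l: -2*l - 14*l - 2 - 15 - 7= -16*l - 24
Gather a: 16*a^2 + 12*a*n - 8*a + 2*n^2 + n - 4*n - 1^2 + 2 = 16*a^2 + a*(12*n - 8) + 2*n^2 - 3*n + 1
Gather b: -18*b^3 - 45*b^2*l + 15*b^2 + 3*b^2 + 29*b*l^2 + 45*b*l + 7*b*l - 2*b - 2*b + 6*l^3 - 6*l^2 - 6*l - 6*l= -18*b^3 + b^2*(18 - 45*l) + b*(29*l^2 + 52*l - 4) + 6*l^3 - 6*l^2 - 12*l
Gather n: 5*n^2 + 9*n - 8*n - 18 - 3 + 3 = 5*n^2 + n - 18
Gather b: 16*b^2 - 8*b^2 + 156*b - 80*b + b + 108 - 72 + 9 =8*b^2 + 77*b + 45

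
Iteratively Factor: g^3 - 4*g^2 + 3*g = (g)*(g^2 - 4*g + 3) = g*(g - 1)*(g - 3)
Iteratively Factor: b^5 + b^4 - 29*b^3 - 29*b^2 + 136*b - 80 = (b - 1)*(b^4 + 2*b^3 - 27*b^2 - 56*b + 80) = (b - 5)*(b - 1)*(b^3 + 7*b^2 + 8*b - 16) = (b - 5)*(b - 1)^2*(b^2 + 8*b + 16) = (b - 5)*(b - 1)^2*(b + 4)*(b + 4)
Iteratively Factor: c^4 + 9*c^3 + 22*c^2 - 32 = (c + 4)*(c^3 + 5*c^2 + 2*c - 8) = (c + 2)*(c + 4)*(c^2 + 3*c - 4) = (c - 1)*(c + 2)*(c + 4)*(c + 4)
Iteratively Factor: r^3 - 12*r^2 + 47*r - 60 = (r - 3)*(r^2 - 9*r + 20) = (r - 4)*(r - 3)*(r - 5)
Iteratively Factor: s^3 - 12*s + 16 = (s + 4)*(s^2 - 4*s + 4) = (s - 2)*(s + 4)*(s - 2)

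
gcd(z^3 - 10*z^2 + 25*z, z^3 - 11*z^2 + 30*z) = z^2 - 5*z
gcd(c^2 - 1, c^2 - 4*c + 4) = 1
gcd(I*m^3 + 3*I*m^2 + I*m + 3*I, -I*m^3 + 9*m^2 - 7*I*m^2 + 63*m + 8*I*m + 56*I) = m + I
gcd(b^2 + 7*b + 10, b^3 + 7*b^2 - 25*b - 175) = b + 5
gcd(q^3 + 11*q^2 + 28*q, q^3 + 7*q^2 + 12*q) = q^2 + 4*q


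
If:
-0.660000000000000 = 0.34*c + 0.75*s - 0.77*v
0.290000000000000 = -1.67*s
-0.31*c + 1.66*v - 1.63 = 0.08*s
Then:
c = 1.12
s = -0.17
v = 1.18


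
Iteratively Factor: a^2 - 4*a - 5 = (a - 5)*(a + 1)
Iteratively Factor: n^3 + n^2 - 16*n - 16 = (n + 4)*(n^2 - 3*n - 4) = (n - 4)*(n + 4)*(n + 1)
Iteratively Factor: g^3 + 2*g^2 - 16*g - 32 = (g + 4)*(g^2 - 2*g - 8) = (g - 4)*(g + 4)*(g + 2)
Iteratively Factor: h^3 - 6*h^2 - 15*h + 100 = (h - 5)*(h^2 - h - 20) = (h - 5)*(h + 4)*(h - 5)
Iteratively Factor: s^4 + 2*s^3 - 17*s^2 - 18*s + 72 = (s - 2)*(s^3 + 4*s^2 - 9*s - 36) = (s - 3)*(s - 2)*(s^2 + 7*s + 12) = (s - 3)*(s - 2)*(s + 4)*(s + 3)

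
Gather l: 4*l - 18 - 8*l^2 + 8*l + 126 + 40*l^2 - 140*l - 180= 32*l^2 - 128*l - 72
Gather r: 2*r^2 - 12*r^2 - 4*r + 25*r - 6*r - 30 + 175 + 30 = -10*r^2 + 15*r + 175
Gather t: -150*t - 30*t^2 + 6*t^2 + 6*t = -24*t^2 - 144*t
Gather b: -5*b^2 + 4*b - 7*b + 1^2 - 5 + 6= -5*b^2 - 3*b + 2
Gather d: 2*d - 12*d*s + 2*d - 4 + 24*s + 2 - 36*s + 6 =d*(4 - 12*s) - 12*s + 4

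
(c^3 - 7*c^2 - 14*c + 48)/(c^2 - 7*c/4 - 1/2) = 4*(c^2 - 5*c - 24)/(4*c + 1)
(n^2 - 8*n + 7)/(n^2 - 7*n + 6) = (n - 7)/(n - 6)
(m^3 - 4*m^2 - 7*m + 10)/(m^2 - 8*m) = (m^3 - 4*m^2 - 7*m + 10)/(m*(m - 8))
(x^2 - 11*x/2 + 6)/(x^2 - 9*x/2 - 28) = (-2*x^2 + 11*x - 12)/(-2*x^2 + 9*x + 56)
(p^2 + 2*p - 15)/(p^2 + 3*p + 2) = (p^2 + 2*p - 15)/(p^2 + 3*p + 2)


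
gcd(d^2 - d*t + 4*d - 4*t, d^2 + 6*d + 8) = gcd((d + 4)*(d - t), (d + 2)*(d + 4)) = d + 4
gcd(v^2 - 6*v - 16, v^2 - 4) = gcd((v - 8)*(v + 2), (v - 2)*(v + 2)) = v + 2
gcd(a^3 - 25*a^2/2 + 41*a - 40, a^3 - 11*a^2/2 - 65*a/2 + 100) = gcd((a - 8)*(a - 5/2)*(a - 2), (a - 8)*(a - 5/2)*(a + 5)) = a^2 - 21*a/2 + 20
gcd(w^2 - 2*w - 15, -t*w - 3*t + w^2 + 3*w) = w + 3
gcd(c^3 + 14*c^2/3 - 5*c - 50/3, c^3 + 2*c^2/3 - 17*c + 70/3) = c^2 + 3*c - 10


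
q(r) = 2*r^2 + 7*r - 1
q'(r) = 4*r + 7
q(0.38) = 1.95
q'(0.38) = 8.52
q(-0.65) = -4.70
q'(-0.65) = 4.40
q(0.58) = 3.73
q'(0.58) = 9.32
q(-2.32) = -6.48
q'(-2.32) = -2.28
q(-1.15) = -6.40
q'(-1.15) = 2.40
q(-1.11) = -6.31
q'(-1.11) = 2.56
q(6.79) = 138.74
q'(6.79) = 34.16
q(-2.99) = -4.05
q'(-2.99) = -4.96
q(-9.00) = 98.00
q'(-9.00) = -29.00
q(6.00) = 113.00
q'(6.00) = 31.00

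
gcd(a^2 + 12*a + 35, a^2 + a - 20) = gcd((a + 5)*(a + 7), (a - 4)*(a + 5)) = a + 5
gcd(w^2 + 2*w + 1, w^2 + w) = w + 1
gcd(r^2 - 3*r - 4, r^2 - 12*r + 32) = r - 4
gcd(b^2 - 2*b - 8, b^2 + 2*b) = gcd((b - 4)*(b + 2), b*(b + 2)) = b + 2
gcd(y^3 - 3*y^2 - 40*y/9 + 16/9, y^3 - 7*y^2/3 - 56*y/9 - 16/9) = y^2 - 8*y/3 - 16/3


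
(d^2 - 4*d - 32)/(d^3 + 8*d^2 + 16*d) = (d - 8)/(d*(d + 4))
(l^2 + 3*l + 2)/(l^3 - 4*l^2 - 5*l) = (l + 2)/(l*(l - 5))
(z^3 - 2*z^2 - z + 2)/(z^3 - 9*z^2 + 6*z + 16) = (z - 1)/(z - 8)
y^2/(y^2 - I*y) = y/(y - I)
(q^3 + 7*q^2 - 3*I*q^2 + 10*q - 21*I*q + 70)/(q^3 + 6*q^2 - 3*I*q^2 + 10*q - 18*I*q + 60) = (q + 7)/(q + 6)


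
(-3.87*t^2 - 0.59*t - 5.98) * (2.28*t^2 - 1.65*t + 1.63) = -8.8236*t^4 + 5.0403*t^3 - 18.969*t^2 + 8.9053*t - 9.7474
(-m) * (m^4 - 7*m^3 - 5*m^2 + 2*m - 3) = -m^5 + 7*m^4 + 5*m^3 - 2*m^2 + 3*m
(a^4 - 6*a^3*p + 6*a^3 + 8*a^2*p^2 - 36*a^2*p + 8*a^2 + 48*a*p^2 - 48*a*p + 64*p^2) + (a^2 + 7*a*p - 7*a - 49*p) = a^4 - 6*a^3*p + 6*a^3 + 8*a^2*p^2 - 36*a^2*p + 9*a^2 + 48*a*p^2 - 41*a*p - 7*a + 64*p^2 - 49*p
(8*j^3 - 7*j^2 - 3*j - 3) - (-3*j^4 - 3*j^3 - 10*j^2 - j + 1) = 3*j^4 + 11*j^3 + 3*j^2 - 2*j - 4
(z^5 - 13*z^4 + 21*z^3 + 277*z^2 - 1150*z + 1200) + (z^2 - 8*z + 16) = z^5 - 13*z^4 + 21*z^3 + 278*z^2 - 1158*z + 1216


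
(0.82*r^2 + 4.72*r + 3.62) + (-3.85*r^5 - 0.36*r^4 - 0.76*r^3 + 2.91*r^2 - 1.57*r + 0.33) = -3.85*r^5 - 0.36*r^4 - 0.76*r^3 + 3.73*r^2 + 3.15*r + 3.95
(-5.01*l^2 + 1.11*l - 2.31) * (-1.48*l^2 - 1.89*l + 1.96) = 7.4148*l^4 + 7.8261*l^3 - 8.4987*l^2 + 6.5415*l - 4.5276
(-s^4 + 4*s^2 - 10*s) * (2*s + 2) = -2*s^5 - 2*s^4 + 8*s^3 - 12*s^2 - 20*s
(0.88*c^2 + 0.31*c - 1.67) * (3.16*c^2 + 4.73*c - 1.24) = 2.7808*c^4 + 5.142*c^3 - 4.9021*c^2 - 8.2835*c + 2.0708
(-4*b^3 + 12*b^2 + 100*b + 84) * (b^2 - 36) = -4*b^5 + 12*b^4 + 244*b^3 - 348*b^2 - 3600*b - 3024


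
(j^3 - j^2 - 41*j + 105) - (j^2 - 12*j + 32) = j^3 - 2*j^2 - 29*j + 73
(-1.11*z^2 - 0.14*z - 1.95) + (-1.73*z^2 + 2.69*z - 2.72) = -2.84*z^2 + 2.55*z - 4.67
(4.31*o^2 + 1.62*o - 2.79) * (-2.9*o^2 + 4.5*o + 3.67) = -12.499*o^4 + 14.697*o^3 + 31.1987*o^2 - 6.6096*o - 10.2393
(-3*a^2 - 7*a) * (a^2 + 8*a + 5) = -3*a^4 - 31*a^3 - 71*a^2 - 35*a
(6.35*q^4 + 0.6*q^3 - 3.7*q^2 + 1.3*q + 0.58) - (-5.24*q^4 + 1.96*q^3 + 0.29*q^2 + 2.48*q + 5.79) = 11.59*q^4 - 1.36*q^3 - 3.99*q^2 - 1.18*q - 5.21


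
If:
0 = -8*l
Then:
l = 0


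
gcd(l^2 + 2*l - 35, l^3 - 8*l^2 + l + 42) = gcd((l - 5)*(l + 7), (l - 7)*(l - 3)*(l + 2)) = 1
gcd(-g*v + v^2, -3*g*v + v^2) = v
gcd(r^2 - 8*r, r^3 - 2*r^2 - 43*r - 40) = r - 8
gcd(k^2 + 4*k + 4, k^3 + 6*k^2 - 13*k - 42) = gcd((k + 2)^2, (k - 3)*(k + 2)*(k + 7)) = k + 2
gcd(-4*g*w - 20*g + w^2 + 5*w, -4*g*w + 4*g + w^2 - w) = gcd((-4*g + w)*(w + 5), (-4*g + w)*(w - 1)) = -4*g + w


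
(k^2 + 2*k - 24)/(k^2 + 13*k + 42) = (k - 4)/(k + 7)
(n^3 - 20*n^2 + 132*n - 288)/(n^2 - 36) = (n^2 - 14*n + 48)/(n + 6)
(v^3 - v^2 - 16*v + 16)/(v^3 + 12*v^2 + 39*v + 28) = (v^2 - 5*v + 4)/(v^2 + 8*v + 7)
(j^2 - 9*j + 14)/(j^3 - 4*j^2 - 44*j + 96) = (j - 7)/(j^2 - 2*j - 48)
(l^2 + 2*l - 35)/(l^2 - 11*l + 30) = (l + 7)/(l - 6)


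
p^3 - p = p*(p - 1)*(p + 1)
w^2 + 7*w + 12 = (w + 3)*(w + 4)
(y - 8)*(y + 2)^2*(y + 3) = y^4 - y^3 - 40*y^2 - 116*y - 96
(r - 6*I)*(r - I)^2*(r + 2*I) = r^4 - 6*I*r^3 + 3*r^2 - 20*I*r - 12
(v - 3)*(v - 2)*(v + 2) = v^3 - 3*v^2 - 4*v + 12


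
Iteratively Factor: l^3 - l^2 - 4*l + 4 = (l - 1)*(l^2 - 4) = (l - 2)*(l - 1)*(l + 2)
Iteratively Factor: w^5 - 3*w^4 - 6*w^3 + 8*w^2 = (w - 4)*(w^4 + w^3 - 2*w^2) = w*(w - 4)*(w^3 + w^2 - 2*w) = w*(w - 4)*(w - 1)*(w^2 + 2*w) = w^2*(w - 4)*(w - 1)*(w + 2)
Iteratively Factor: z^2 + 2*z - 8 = (z + 4)*(z - 2)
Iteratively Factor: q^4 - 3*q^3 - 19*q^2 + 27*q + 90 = (q - 3)*(q^3 - 19*q - 30) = (q - 3)*(q + 2)*(q^2 - 2*q - 15) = (q - 3)*(q + 2)*(q + 3)*(q - 5)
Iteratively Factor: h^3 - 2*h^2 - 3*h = (h - 3)*(h^2 + h) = h*(h - 3)*(h + 1)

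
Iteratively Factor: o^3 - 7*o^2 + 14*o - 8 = (o - 2)*(o^2 - 5*o + 4) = (o - 2)*(o - 1)*(o - 4)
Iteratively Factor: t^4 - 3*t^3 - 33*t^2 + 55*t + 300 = (t + 3)*(t^3 - 6*t^2 - 15*t + 100) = (t - 5)*(t + 3)*(t^2 - t - 20) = (t - 5)*(t + 3)*(t + 4)*(t - 5)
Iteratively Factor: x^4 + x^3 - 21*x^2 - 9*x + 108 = (x - 3)*(x^3 + 4*x^2 - 9*x - 36) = (x - 3)*(x + 4)*(x^2 - 9) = (x - 3)^2*(x + 4)*(x + 3)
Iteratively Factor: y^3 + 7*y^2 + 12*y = (y + 4)*(y^2 + 3*y) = (y + 3)*(y + 4)*(y)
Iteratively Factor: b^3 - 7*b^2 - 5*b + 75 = (b - 5)*(b^2 - 2*b - 15) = (b - 5)*(b + 3)*(b - 5)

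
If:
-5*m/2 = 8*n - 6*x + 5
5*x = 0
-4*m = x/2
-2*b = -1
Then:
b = 1/2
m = 0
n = -5/8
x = 0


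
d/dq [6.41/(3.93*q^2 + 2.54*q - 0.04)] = (-50.3826*q - 16.2814)/(3.93*q^2 + 2.54*q - 0.04)^2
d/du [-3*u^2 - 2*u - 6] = -6*u - 2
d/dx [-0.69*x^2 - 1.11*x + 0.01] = -1.38*x - 1.11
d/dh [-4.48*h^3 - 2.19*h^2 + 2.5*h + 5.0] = -13.44*h^2 - 4.38*h + 2.5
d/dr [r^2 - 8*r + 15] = 2*r - 8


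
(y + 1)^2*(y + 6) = y^3 + 8*y^2 + 13*y + 6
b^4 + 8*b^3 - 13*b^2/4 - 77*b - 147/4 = (b - 3)*(b + 1/2)*(b + 7/2)*(b + 7)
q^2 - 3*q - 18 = (q - 6)*(q + 3)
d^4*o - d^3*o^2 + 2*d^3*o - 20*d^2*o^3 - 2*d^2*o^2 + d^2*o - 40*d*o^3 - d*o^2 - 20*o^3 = (d + 1)*(d - 5*o)*(d + 4*o)*(d*o + o)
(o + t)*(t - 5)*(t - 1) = o*t^2 - 6*o*t + 5*o + t^3 - 6*t^2 + 5*t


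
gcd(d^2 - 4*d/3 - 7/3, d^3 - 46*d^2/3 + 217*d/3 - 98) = d - 7/3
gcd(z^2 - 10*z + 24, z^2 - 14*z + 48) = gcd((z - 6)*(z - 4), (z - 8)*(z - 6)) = z - 6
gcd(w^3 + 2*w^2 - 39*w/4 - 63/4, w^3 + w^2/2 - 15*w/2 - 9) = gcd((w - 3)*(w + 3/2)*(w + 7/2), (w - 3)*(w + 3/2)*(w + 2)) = w^2 - 3*w/2 - 9/2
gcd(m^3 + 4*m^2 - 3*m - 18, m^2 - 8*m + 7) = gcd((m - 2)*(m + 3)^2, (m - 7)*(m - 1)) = 1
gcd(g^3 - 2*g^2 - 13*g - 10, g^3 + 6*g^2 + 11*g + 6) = g^2 + 3*g + 2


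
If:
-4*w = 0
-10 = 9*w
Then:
No Solution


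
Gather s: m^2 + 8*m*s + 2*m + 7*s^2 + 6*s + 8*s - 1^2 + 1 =m^2 + 2*m + 7*s^2 + s*(8*m + 14)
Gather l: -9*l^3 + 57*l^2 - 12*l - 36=-9*l^3 + 57*l^2 - 12*l - 36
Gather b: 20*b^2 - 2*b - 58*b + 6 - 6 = 20*b^2 - 60*b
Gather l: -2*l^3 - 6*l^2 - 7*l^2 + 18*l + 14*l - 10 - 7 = -2*l^3 - 13*l^2 + 32*l - 17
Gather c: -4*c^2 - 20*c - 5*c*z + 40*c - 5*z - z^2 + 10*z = -4*c^2 + c*(20 - 5*z) - z^2 + 5*z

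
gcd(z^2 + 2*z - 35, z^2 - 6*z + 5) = z - 5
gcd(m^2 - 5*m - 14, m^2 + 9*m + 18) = 1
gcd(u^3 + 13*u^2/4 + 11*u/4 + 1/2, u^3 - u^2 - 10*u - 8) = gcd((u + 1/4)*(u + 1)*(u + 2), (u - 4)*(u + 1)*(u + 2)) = u^2 + 3*u + 2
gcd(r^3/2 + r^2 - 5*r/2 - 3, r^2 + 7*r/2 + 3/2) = r + 3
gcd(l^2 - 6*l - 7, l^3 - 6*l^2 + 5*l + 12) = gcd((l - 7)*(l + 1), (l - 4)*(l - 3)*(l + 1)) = l + 1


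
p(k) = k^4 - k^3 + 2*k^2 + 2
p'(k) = 4*k^3 - 3*k^2 + 4*k = k*(4*k^2 - 3*k + 4)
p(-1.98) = 32.97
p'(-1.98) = -50.73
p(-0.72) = 3.68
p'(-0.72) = -5.93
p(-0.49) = 2.66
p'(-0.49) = -3.15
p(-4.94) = 766.90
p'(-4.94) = -575.19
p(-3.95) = 338.27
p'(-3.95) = -309.13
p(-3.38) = 193.98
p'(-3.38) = -202.25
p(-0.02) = 2.00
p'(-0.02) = -0.08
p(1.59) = 9.43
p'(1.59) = 14.85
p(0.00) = 2.00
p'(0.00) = 0.00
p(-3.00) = 128.00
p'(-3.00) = -147.00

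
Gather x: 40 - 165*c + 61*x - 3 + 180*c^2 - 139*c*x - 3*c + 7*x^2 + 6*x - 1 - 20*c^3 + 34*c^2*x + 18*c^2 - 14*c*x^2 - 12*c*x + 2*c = -20*c^3 + 198*c^2 - 166*c + x^2*(7 - 14*c) + x*(34*c^2 - 151*c + 67) + 36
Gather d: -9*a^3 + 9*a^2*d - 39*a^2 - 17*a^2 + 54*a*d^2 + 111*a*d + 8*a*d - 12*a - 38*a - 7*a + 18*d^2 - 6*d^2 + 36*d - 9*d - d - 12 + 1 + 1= -9*a^3 - 56*a^2 - 57*a + d^2*(54*a + 12) + d*(9*a^2 + 119*a + 26) - 10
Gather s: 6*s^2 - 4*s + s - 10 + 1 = 6*s^2 - 3*s - 9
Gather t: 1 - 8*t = 1 - 8*t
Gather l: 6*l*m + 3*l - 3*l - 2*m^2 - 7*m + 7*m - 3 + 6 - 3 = 6*l*m - 2*m^2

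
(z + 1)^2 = z^2 + 2*z + 1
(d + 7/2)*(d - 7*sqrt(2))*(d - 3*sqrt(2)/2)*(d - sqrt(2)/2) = d^4 - 9*sqrt(2)*d^3 + 7*d^3/2 - 63*sqrt(2)*d^2/2 + 59*d^2/2 - 21*sqrt(2)*d/2 + 413*d/4 - 147*sqrt(2)/4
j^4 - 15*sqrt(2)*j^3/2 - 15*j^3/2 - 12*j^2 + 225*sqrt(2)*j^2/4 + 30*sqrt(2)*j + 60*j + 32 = (j - 8)*(j + 1/2)*(j - 8*sqrt(2))*(j + sqrt(2)/2)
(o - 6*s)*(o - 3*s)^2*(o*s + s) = o^4*s - 12*o^3*s^2 + o^3*s + 45*o^2*s^3 - 12*o^2*s^2 - 54*o*s^4 + 45*o*s^3 - 54*s^4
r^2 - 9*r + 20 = (r - 5)*(r - 4)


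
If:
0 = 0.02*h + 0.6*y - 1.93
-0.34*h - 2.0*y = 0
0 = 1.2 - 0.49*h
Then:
No Solution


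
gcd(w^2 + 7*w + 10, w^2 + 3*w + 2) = w + 2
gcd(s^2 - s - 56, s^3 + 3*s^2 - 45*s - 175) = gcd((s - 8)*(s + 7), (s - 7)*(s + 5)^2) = 1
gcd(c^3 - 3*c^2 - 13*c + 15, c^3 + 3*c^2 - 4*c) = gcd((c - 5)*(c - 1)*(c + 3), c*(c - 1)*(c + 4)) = c - 1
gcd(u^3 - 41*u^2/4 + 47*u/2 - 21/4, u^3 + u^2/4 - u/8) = u - 1/4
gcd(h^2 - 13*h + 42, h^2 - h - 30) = h - 6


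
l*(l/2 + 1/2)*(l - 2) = l^3/2 - l^2/2 - l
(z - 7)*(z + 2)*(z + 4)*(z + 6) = z^4 + 5*z^3 - 40*z^2 - 260*z - 336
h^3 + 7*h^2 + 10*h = h*(h + 2)*(h + 5)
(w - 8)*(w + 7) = w^2 - w - 56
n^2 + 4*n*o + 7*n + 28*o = (n + 7)*(n + 4*o)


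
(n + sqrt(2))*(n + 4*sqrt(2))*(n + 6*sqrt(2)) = n^3 + 11*sqrt(2)*n^2 + 68*n + 48*sqrt(2)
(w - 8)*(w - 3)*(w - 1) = w^3 - 12*w^2 + 35*w - 24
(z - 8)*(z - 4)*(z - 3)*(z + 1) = z^4 - 14*z^3 + 53*z^2 - 28*z - 96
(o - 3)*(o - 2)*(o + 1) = o^3 - 4*o^2 + o + 6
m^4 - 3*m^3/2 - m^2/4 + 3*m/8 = m*(m - 3/2)*(m - 1/2)*(m + 1/2)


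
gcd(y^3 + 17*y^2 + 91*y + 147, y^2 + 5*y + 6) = y + 3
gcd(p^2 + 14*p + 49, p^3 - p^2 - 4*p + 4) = 1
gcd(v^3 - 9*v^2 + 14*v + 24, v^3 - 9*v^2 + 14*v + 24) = v^3 - 9*v^2 + 14*v + 24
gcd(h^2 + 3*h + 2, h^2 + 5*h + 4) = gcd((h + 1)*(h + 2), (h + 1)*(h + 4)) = h + 1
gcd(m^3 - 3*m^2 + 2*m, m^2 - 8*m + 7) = m - 1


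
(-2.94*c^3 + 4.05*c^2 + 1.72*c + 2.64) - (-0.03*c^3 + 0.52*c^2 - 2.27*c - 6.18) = -2.91*c^3 + 3.53*c^2 + 3.99*c + 8.82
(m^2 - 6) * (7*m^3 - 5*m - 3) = 7*m^5 - 47*m^3 - 3*m^2 + 30*m + 18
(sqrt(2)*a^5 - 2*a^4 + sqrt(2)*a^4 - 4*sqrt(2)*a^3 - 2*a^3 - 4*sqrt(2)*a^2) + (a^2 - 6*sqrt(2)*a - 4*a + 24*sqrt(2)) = sqrt(2)*a^5 - 2*a^4 + sqrt(2)*a^4 - 4*sqrt(2)*a^3 - 2*a^3 - 4*sqrt(2)*a^2 + a^2 - 6*sqrt(2)*a - 4*a + 24*sqrt(2)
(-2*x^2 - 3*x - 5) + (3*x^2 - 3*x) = x^2 - 6*x - 5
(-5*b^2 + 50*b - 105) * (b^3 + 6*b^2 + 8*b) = -5*b^5 + 20*b^4 + 155*b^3 - 230*b^2 - 840*b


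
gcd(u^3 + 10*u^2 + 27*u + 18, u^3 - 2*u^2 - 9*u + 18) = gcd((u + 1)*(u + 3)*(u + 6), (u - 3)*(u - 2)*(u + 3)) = u + 3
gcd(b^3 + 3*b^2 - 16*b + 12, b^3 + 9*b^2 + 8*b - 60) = b^2 + 4*b - 12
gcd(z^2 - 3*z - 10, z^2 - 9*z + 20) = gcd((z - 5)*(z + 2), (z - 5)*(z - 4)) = z - 5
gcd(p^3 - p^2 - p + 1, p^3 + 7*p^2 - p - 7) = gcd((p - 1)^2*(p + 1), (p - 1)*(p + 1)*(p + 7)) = p^2 - 1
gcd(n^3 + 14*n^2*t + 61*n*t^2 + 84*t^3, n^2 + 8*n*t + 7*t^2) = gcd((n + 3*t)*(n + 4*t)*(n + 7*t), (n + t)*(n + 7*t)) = n + 7*t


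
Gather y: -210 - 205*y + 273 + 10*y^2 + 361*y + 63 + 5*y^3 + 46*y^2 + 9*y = 5*y^3 + 56*y^2 + 165*y + 126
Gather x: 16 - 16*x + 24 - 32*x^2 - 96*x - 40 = -32*x^2 - 112*x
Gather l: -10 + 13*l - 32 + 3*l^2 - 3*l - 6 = 3*l^2 + 10*l - 48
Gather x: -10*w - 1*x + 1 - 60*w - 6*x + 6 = -70*w - 7*x + 7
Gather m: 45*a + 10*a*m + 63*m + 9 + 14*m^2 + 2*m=45*a + 14*m^2 + m*(10*a + 65) + 9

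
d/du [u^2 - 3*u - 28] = 2*u - 3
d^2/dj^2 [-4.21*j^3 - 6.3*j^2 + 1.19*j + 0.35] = -25.26*j - 12.6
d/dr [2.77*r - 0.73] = 2.77000000000000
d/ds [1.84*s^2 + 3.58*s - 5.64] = 3.68*s + 3.58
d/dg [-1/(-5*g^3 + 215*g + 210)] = (43 - 3*g^2)/(5*(-g^3 + 43*g + 42)^2)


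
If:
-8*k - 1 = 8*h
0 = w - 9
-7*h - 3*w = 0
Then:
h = -27/7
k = 209/56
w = 9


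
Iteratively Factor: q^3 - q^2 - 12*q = (q)*(q^2 - q - 12) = q*(q - 4)*(q + 3)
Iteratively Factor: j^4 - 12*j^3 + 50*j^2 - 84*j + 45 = (j - 3)*(j^3 - 9*j^2 + 23*j - 15) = (j - 3)^2*(j^2 - 6*j + 5) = (j - 5)*(j - 3)^2*(j - 1)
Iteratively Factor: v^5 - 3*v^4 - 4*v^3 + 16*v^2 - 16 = (v + 2)*(v^4 - 5*v^3 + 6*v^2 + 4*v - 8) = (v - 2)*(v + 2)*(v^3 - 3*v^2 + 4) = (v - 2)^2*(v + 2)*(v^2 - v - 2) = (v - 2)^2*(v + 1)*(v + 2)*(v - 2)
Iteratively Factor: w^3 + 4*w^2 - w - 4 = (w - 1)*(w^2 + 5*w + 4) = (w - 1)*(w + 4)*(w + 1)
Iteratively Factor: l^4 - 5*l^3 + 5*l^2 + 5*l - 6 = (l - 2)*(l^3 - 3*l^2 - l + 3) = (l - 2)*(l - 1)*(l^2 - 2*l - 3) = (l - 3)*(l - 2)*(l - 1)*(l + 1)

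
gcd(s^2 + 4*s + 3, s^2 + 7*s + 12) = s + 3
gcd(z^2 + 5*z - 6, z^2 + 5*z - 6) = z^2 + 5*z - 6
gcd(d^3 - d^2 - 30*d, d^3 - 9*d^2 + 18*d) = d^2 - 6*d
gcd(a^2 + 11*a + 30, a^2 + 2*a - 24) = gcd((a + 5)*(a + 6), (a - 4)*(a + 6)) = a + 6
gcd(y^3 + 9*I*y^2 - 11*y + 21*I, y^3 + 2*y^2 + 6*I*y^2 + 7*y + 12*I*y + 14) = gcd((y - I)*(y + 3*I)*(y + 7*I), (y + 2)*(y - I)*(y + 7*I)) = y^2 + 6*I*y + 7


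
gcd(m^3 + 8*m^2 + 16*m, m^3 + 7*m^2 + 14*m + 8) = m + 4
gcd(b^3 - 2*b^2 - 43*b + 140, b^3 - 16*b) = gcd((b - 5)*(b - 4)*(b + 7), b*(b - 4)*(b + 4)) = b - 4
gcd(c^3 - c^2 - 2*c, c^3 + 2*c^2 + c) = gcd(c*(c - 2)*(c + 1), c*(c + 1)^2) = c^2 + c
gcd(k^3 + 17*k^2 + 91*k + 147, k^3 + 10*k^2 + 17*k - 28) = k + 7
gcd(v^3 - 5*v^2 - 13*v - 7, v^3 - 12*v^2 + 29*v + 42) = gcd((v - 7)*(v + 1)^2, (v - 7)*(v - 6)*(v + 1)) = v^2 - 6*v - 7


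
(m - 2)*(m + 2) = m^2 - 4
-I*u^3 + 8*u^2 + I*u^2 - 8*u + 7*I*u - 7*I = (u - 1)*(u + 7*I)*(-I*u + 1)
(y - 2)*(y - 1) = y^2 - 3*y + 2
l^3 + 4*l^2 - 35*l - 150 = (l - 6)*(l + 5)^2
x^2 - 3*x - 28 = (x - 7)*(x + 4)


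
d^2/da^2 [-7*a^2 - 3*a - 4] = -14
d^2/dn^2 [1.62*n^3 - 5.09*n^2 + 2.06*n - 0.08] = 9.72*n - 10.18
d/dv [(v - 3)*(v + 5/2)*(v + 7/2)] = 3*v^2 + 6*v - 37/4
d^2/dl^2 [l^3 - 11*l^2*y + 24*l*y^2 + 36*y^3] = 6*l - 22*y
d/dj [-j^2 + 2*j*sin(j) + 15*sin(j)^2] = 2*j*cos(j) - 2*j + 2*sin(j) + 15*sin(2*j)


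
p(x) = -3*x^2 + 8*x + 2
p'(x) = 8 - 6*x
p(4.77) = -28.10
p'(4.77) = -20.62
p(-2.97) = -48.22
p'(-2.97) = 25.82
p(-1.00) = -9.00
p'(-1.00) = 14.00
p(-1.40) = -15.08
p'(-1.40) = 16.40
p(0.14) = 3.06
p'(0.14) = 7.16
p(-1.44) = -15.74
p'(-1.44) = 16.64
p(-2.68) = -40.99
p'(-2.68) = 24.08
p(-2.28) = -31.84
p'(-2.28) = 21.68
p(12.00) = -334.00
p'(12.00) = -64.00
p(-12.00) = -526.00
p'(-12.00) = 80.00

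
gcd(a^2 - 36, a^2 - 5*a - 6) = a - 6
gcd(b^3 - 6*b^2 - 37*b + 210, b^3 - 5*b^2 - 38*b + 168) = b^2 - b - 42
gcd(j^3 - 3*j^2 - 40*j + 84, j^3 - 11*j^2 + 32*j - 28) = j^2 - 9*j + 14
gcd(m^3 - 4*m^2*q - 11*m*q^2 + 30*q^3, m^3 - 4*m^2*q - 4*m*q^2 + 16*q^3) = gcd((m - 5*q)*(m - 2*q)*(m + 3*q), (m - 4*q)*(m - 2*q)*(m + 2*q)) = -m + 2*q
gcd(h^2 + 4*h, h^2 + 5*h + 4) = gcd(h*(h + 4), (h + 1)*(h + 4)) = h + 4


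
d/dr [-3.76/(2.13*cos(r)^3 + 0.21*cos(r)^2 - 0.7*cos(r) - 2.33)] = (-24.0264*cos(r)^2 - 1.5792*cos(r) + 2.632)*sin(r)/(2.13*cos(r)^3 + 0.21*cos(r)^2 - 0.7*cos(r) - 2.33)^2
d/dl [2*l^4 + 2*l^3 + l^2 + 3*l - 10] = 8*l^3 + 6*l^2 + 2*l + 3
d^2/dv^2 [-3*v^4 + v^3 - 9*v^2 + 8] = -36*v^2 + 6*v - 18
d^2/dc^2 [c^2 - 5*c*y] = 2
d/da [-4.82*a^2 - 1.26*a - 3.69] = -9.64*a - 1.26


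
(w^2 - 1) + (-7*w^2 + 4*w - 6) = -6*w^2 + 4*w - 7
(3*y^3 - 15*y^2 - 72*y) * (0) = 0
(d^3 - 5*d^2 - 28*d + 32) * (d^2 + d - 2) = d^5 - 4*d^4 - 35*d^3 + 14*d^2 + 88*d - 64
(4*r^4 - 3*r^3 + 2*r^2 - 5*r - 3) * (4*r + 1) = 16*r^5 - 8*r^4 + 5*r^3 - 18*r^2 - 17*r - 3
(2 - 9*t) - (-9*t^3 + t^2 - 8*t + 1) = 9*t^3 - t^2 - t + 1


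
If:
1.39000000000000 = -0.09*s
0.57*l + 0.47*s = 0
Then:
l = 12.73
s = -15.44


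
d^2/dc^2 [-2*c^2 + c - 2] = -4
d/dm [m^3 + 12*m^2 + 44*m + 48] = 3*m^2 + 24*m + 44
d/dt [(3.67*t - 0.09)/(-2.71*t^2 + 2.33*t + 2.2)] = (9.9457*t^2 - 0.4878*t + 8.2837)/(7.3441*t^4 - 12.6286*t^3 - 6.4951*t^2 + 10.252*t + 4.84)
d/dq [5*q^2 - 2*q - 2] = 10*q - 2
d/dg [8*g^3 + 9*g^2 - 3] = 6*g*(4*g + 3)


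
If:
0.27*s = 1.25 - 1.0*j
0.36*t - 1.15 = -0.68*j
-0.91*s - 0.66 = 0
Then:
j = 1.45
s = -0.73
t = 0.46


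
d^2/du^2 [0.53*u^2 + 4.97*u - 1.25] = 1.06000000000000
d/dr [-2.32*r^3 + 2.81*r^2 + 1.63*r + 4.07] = -6.96*r^2 + 5.62*r + 1.63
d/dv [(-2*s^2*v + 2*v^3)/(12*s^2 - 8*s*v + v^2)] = 2*(-2*v*(4*s - v)*(s^2 - v^2) + (-s^2 + 3*v^2)*(12*s^2 - 8*s*v + v^2))/(12*s^2 - 8*s*v + v^2)^2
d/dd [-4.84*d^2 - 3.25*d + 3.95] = -9.68*d - 3.25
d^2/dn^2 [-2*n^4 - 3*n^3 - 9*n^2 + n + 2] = -24*n^2 - 18*n - 18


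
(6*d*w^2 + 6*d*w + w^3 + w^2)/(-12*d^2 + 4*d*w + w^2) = w*(w + 1)/(-2*d + w)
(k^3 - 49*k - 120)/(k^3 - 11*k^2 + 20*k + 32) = (k^2 + 8*k + 15)/(k^2 - 3*k - 4)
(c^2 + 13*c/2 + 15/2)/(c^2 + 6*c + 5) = (c + 3/2)/(c + 1)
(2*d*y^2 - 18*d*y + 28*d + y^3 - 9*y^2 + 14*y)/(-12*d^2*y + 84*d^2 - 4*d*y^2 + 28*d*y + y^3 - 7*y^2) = (y - 2)/(-6*d + y)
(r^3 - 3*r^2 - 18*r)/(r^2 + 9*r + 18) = r*(r - 6)/(r + 6)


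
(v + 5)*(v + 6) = v^2 + 11*v + 30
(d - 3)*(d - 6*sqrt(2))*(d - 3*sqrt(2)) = d^3 - 9*sqrt(2)*d^2 - 3*d^2 + 36*d + 27*sqrt(2)*d - 108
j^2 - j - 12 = (j - 4)*(j + 3)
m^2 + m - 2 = (m - 1)*(m + 2)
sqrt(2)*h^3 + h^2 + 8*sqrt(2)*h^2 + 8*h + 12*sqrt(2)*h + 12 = (h + 2)*(h + 6)*(sqrt(2)*h + 1)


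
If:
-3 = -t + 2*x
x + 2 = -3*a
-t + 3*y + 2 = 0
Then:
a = -y/2 - 1/2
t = 3*y + 2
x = 3*y/2 - 1/2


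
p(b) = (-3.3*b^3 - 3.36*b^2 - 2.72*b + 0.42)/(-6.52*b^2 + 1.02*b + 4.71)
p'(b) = (13.04*b - 1.02)*(-3.3*b^3 - 3.36*b^2 - 2.72*b + 0.42)/(-6.52*b^2 + 1.02*b + 4.71)^2 + (-9.9*b^2 - 6.72*b - 2.72)/(-6.52*b^2 + 1.02*b + 4.71)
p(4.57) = 3.13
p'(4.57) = 0.45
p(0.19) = -0.05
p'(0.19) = -0.95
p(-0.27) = 0.25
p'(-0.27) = -0.69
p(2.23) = 2.32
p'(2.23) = 0.08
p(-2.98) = -1.17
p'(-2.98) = 0.42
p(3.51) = 2.68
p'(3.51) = 0.39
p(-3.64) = -1.46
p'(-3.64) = 0.45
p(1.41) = 2.84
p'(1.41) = -2.56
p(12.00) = 6.75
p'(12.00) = 0.50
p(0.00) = 0.09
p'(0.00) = -0.60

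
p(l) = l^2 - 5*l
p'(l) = 2*l - 5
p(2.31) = -6.21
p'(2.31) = -0.38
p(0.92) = -3.75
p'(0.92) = -3.16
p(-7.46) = 92.95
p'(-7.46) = -19.92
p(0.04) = -0.20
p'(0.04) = -4.92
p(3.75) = -4.69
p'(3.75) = 2.50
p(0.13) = -0.63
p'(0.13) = -4.74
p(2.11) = -6.10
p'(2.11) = -0.78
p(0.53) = -2.37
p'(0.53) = -3.94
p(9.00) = 36.00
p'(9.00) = 13.00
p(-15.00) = 300.00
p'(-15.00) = -35.00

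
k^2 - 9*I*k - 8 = (k - 8*I)*(k - I)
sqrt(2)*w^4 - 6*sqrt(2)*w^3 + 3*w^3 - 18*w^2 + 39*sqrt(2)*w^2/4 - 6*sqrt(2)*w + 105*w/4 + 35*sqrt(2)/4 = (w - 7/2)*(w - 5/2)*(w + sqrt(2))*(sqrt(2)*w + 1)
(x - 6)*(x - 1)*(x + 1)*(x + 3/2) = x^4 - 9*x^3/2 - 10*x^2 + 9*x/2 + 9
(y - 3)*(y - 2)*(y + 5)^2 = y^4 + 5*y^3 - 19*y^2 - 65*y + 150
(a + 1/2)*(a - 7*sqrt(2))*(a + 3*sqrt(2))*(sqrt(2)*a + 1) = sqrt(2)*a^4 - 7*a^3 + sqrt(2)*a^3/2 - 46*sqrt(2)*a^2 - 7*a^2/2 - 42*a - 23*sqrt(2)*a - 21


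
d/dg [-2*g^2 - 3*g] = -4*g - 3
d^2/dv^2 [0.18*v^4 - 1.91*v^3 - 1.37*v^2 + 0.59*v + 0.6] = 2.16*v^2 - 11.46*v - 2.74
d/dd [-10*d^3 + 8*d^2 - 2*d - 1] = -30*d^2 + 16*d - 2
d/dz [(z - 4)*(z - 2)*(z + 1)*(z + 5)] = 4*z^3 - 46*z + 18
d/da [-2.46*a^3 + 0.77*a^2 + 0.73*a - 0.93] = -7.38*a^2 + 1.54*a + 0.73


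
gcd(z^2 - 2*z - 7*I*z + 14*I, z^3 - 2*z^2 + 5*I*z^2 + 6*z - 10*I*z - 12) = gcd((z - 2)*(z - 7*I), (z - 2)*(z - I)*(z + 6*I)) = z - 2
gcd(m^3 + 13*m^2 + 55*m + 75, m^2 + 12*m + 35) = m + 5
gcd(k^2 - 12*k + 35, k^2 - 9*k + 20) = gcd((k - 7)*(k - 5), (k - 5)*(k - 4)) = k - 5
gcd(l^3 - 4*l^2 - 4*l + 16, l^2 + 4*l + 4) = l + 2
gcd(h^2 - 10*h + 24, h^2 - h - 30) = h - 6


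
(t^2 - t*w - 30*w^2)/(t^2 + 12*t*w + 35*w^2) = (t - 6*w)/(t + 7*w)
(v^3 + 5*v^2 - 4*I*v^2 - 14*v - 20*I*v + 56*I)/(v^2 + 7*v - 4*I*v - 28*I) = v - 2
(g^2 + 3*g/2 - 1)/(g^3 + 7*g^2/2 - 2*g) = (g + 2)/(g*(g + 4))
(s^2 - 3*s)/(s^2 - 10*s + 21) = s/(s - 7)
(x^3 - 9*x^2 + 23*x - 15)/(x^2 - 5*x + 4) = (x^2 - 8*x + 15)/(x - 4)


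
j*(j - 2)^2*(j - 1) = j^4 - 5*j^3 + 8*j^2 - 4*j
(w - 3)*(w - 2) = w^2 - 5*w + 6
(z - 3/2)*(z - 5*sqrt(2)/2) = z^2 - 5*sqrt(2)*z/2 - 3*z/2 + 15*sqrt(2)/4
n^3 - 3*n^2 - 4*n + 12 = (n - 3)*(n - 2)*(n + 2)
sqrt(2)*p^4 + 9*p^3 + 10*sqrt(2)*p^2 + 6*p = p*(p + sqrt(2))*(p + 3*sqrt(2))*(sqrt(2)*p + 1)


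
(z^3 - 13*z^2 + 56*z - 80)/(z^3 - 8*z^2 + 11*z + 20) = (z - 4)/(z + 1)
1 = 1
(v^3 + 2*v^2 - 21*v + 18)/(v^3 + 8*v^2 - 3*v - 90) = (v - 1)/(v + 5)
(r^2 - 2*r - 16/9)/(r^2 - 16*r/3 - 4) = (r - 8/3)/(r - 6)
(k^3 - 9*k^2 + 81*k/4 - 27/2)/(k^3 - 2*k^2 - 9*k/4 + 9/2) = (2*k^2 - 15*k + 18)/(2*k^2 - k - 6)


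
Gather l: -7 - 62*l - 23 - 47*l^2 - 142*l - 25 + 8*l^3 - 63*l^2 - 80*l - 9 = 8*l^3 - 110*l^2 - 284*l - 64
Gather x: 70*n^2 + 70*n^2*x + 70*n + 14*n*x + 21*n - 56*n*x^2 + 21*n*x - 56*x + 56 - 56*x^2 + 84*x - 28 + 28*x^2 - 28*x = 70*n^2 + 91*n + x^2*(-56*n - 28) + x*(70*n^2 + 35*n) + 28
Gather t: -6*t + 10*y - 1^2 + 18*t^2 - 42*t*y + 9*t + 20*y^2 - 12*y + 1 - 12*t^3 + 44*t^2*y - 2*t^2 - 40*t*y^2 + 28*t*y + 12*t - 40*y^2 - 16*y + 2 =-12*t^3 + t^2*(44*y + 16) + t*(-40*y^2 - 14*y + 15) - 20*y^2 - 18*y + 2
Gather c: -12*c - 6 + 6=-12*c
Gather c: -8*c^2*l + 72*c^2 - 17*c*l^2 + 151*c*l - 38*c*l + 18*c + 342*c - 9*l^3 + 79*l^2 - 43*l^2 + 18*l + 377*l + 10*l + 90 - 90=c^2*(72 - 8*l) + c*(-17*l^2 + 113*l + 360) - 9*l^3 + 36*l^2 + 405*l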